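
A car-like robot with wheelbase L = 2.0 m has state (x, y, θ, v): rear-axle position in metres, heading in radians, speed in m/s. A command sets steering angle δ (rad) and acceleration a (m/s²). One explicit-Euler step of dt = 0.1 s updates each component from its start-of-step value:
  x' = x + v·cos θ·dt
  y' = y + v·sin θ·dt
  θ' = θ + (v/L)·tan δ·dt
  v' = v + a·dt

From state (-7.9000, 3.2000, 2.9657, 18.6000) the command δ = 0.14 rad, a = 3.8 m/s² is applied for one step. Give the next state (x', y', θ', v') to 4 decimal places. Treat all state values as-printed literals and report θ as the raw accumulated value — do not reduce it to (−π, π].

x' = -7.9000 + 18.6000·cos(2.9657)·0.1 = -9.7313
y' = 3.2000 + 18.6000·sin(2.9657)·0.1 = 3.5255
θ' = 2.9657 + (18.6000/2.0)·tan(0.14)·0.1 = 3.0968
v' = 18.6000 + 3.8000·0.1 = 18.9800

(-9.7313, 3.5255, 3.0968, 18.9800)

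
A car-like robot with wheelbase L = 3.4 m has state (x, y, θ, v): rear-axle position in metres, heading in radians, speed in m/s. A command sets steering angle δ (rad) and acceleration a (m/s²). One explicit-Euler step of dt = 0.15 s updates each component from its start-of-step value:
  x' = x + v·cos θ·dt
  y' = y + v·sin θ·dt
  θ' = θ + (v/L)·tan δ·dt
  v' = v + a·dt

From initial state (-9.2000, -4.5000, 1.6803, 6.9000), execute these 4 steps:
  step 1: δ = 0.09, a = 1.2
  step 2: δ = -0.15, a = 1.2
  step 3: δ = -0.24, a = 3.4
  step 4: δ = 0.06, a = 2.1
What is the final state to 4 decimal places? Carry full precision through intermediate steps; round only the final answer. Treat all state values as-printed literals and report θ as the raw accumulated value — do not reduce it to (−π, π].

(-9.5690, -0.1691, 1.6028, 8.0850)

after step 1 (δ=0.09, a=1.2): (-9.313110, -3.471199, 1.707771, 7.080000)
after step 2 (δ=-0.15, a=1.2): (-9.458123, -2.419146, 1.660564, 7.260000)
after step 3 (δ=-0.24, a=3.4): (-9.555748, -1.334531, 1.582182, 7.770000)
after step 4 (δ=0.06, a=2.1): (-9.569019, -0.169107, 1.602775, 8.085000)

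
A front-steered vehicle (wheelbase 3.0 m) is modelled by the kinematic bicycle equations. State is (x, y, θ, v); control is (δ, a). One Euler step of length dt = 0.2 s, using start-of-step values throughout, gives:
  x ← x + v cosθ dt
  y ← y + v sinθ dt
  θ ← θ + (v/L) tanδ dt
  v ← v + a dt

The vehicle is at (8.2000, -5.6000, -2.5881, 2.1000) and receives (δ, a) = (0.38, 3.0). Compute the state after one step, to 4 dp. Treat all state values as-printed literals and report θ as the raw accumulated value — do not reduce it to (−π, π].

(7.8427, -5.8208, -2.5322, 2.7000)

x' = 8.2000 + 2.1000·cos(-2.5881)·0.2 = 7.8427
y' = -5.6000 + 2.1000·sin(-2.5881)·0.2 = -5.8208
θ' = -2.5881 + (2.1000/3.0)·tan(0.38)·0.2 = -2.5322
v' = 2.1000 + 3.0000·0.2 = 2.7000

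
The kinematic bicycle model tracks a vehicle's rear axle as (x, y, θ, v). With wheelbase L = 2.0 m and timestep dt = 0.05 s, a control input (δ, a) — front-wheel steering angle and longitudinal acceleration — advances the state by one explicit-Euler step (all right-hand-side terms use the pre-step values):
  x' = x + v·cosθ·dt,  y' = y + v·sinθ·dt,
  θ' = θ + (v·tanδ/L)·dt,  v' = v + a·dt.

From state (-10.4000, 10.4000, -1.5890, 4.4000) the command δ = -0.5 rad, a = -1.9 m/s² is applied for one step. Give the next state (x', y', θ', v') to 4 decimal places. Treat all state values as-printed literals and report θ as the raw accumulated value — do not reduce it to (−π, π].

(-10.4040, 10.1800, -1.6491, 4.3050)

x' = -10.4000 + 4.4000·cos(-1.5890)·0.05 = -10.4040
y' = 10.4000 + 4.4000·sin(-1.5890)·0.05 = 10.1800
θ' = -1.5890 + (4.4000/2.0)·tan(-0.5)·0.05 = -1.6491
v' = 4.4000 − 1.9000·0.05 = 4.3050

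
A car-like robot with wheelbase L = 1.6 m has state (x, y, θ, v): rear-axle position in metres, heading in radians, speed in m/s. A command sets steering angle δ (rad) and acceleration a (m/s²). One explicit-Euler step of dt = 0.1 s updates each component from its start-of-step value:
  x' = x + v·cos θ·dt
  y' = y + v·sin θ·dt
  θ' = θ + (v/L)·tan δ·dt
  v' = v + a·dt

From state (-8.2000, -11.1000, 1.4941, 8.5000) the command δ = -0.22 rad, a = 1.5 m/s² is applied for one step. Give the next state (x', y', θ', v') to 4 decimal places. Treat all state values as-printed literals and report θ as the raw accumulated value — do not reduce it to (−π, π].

x' = -8.2000 + 8.5000·cos(1.4941)·0.1 = -8.1349
y' = -11.1000 + 8.5000·sin(1.4941)·0.1 = -10.2525
θ' = 1.4941 + (8.5000/1.6)·tan(-0.22)·0.1 = 1.3753
v' = 8.5000 + 1.5000·0.1 = 8.6500

(-8.1349, -10.2525, 1.3753, 8.6500)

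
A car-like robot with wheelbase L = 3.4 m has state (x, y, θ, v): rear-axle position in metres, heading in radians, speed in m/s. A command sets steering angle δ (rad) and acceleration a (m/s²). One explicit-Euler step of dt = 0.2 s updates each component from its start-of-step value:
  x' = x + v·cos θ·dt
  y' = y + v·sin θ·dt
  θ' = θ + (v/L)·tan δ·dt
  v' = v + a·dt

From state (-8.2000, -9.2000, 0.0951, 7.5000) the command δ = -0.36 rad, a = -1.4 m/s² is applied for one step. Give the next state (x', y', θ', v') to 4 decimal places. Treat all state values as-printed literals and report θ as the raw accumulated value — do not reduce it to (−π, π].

(-6.7068, -9.0576, -0.0710, 7.2200)

x' = -8.2000 + 7.5000·cos(0.0951)·0.2 = -6.7068
y' = -9.2000 + 7.5000·sin(0.0951)·0.2 = -9.0576
θ' = 0.0951 + (7.5000/3.4)·tan(-0.36)·0.2 = -0.0710
v' = 7.5000 − 1.4000·0.2 = 7.2200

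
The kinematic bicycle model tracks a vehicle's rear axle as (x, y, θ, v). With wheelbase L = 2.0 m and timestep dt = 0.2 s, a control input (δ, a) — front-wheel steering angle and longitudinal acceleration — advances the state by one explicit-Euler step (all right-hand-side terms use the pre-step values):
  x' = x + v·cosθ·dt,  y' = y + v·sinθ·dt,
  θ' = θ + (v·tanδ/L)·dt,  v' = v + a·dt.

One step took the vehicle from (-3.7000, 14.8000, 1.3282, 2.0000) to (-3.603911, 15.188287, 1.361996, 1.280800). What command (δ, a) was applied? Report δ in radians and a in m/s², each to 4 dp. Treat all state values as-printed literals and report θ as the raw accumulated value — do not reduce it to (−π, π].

a = (v'−v)/dt = (-0.719200)/0.2 = -3.5960
Δθ = θ'−θ = 0.033796;  (v·dt/L) = 2.0000·0.2/2.0 = 0.200000
tan δ = Δθ·L/(v·dt) = 0.168980  →  δ = 0.1674

δ = 0.1674, a = -3.5960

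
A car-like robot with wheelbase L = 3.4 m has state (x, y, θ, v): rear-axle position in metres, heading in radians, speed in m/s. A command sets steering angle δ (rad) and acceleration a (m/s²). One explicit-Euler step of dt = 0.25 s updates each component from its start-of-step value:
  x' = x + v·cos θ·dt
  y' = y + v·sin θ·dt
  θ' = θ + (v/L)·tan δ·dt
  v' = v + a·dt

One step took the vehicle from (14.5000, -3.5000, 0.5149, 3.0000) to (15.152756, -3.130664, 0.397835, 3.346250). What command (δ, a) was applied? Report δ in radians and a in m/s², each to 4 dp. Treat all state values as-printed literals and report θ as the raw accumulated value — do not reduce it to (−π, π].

δ = -0.4879, a = 1.3850

a = (v'−v)/dt = (0.346250)/0.25 = 1.3850
Δθ = θ'−θ = -0.117065;  (v·dt/L) = 3.0000·0.25/3.4 = 0.220588
tan δ = Δθ·L/(v·dt) = -0.530695  →  δ = -0.4879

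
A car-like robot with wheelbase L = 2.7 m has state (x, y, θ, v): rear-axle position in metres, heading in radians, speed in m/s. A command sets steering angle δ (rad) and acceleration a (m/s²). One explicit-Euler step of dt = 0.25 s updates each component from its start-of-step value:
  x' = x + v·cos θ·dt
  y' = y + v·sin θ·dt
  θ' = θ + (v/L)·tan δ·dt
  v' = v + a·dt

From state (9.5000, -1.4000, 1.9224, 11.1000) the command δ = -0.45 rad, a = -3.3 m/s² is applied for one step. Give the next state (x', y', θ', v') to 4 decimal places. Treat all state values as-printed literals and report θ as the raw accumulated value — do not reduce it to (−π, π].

x' = 9.5000 + 11.1000·cos(1.9224)·0.25 = 8.5443
y' = -1.4000 + 11.1000·sin(1.9224)·0.25 = 1.2052
θ' = 1.9224 + (11.1000/2.7)·tan(-0.45)·0.25 = 1.4259
v' = 11.1000 − 3.3000·0.25 = 10.2750

(8.5443, 1.2052, 1.4259, 10.2750)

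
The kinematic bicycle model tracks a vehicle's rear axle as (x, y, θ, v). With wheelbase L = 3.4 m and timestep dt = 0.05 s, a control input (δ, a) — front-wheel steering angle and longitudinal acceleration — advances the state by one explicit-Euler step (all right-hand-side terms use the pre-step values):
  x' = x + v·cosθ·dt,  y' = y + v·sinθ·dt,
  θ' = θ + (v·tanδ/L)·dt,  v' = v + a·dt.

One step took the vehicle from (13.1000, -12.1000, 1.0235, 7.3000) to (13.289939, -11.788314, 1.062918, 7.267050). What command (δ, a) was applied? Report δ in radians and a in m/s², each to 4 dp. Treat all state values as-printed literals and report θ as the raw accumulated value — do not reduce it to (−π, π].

δ = 0.3519, a = -0.6590

a = (v'−v)/dt = (-0.032950)/0.05 = -0.6590
Δθ = θ'−θ = 0.039418;  (v·dt/L) = 7.3000·0.05/3.4 = 0.107353
tan δ = Δθ·L/(v·dt) = 0.367181  →  δ = 0.3519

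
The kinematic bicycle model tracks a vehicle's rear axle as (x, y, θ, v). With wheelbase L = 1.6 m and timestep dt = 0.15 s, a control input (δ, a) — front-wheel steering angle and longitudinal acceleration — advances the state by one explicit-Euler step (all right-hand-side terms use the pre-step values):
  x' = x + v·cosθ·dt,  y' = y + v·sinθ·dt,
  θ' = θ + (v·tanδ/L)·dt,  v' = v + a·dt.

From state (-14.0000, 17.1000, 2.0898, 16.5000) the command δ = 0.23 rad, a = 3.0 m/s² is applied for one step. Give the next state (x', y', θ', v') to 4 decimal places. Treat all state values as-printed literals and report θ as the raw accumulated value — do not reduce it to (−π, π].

x' = -14.0000 + 16.5000·cos(2.0898)·0.15 = -15.2276
y' = 17.1000 + 16.5000·sin(2.0898)·0.15 = 19.2491
θ' = 2.0898 + (16.5000/1.6)·tan(0.23)·0.15 = 2.4520
v' = 16.5000 + 3.0000·0.15 = 16.9500

(-15.2276, 19.2491, 2.4520, 16.9500)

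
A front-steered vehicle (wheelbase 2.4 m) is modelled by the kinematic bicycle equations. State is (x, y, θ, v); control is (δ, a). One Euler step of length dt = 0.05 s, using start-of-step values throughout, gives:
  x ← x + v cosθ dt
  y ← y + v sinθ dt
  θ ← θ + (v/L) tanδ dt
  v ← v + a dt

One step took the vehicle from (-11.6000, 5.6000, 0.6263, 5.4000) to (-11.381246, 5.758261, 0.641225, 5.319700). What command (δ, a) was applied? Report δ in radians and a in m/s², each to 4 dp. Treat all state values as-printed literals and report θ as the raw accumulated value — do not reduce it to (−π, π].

a = (v'−v)/dt = (-0.080300)/0.05 = -1.6060
Δθ = θ'−θ = 0.014925;  (v·dt/L) = 5.4000·0.05/2.4 = 0.112500
tan δ = Δθ·L/(v·dt) = 0.132667  →  δ = 0.1319

δ = 0.1319, a = -1.6060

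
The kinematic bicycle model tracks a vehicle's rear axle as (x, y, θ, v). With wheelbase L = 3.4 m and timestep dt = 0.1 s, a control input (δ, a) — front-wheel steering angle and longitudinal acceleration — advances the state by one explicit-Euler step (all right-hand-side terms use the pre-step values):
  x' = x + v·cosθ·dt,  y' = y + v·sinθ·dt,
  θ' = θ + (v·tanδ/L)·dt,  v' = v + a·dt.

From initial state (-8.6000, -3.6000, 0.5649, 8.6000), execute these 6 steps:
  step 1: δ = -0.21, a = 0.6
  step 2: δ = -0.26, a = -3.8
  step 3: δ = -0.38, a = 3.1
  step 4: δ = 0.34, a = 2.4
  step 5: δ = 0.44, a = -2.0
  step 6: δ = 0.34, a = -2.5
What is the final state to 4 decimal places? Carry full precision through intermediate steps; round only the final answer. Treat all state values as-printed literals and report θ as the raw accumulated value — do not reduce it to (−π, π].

(-4.0292, -1.2407, 0.6474, 8.3800)

after step 1 (δ=-0.21, a=0.6): (-7.873608, -3.139615, 0.510987, 8.660000)
after step 2 (δ=-0.26, a=-3.8): (-7.118229, -2.716107, 0.443230, 8.280000)
after step 3 (δ=-0.38, a=3.1): (-6.370238, -2.361011, 0.345962, 8.590000)
after step 4 (δ=0.34, a=2.4): (-5.562134, -2.069723, 0.435332, 8.830000)
after step 5 (δ=0.44, a=-2.0): (-4.761491, -1.697352, 0.557597, 8.630000)
after step 6 (δ=0.34, a=-2.5): (-4.029210, -1.240697, 0.647383, 8.380000)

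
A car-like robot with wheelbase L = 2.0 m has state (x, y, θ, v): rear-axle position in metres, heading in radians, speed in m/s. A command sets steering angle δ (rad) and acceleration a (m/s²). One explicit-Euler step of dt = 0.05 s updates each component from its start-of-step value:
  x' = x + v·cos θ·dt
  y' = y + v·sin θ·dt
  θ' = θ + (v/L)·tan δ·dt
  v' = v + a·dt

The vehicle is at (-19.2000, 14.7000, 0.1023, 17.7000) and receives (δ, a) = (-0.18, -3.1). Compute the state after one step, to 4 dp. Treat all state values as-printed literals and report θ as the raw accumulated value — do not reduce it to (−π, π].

(-18.3196, 14.7904, 0.0218, 17.5450)

x' = -19.2000 + 17.7000·cos(0.1023)·0.05 = -18.3196
y' = 14.7000 + 17.7000·sin(0.1023)·0.05 = 14.7904
θ' = 0.1023 + (17.7000/2.0)·tan(-0.18)·0.05 = 0.0218
v' = 17.7000 − 3.1000·0.05 = 17.5450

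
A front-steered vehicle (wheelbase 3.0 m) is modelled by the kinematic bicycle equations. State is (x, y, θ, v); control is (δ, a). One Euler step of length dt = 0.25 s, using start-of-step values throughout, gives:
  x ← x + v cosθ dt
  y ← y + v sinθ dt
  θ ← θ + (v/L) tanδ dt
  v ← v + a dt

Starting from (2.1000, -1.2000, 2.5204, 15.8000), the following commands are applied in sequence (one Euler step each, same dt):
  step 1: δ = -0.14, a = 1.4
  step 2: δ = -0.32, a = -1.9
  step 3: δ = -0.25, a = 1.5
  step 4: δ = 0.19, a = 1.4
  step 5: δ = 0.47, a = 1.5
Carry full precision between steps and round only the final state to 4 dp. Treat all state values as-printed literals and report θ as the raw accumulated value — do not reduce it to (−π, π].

(-6.0504, 15.7291, 2.5068, 16.7750)

after step 1 (δ=-0.14, a=1.4): (-1.112080, 1.098921, 2.334853, 16.150000)
after step 2 (δ=-0.32, a=-1.9): (-3.905449, 4.014139, 1.888858, 15.675000)
after step 3 (δ=-0.25, a=1.5): (-5.130944, 7.736338, 1.555318, 16.050000)
after step 4 (δ=0.19, a=1.4): (-5.068838, 11.748358, 1.812545, 16.400000)
after step 5 (δ=0.47, a=1.5): (-6.050383, 15.729133, 2.506765, 16.775000)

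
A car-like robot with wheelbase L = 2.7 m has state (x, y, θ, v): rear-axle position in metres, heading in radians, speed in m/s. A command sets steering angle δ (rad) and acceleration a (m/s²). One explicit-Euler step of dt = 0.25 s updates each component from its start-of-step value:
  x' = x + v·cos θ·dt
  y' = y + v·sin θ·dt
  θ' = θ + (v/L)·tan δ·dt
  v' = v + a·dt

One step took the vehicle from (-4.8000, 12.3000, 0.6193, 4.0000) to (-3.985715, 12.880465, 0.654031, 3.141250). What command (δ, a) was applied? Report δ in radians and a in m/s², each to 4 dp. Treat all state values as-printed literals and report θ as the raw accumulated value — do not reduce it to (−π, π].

δ = 0.0935, a = -3.4350

a = (v'−v)/dt = (-0.858750)/0.25 = -3.4350
Δθ = θ'−θ = 0.034731;  (v·dt/L) = 4.0000·0.25/2.7 = 0.370370
tan δ = Δθ·L/(v·dt) = 0.093774  →  δ = 0.0935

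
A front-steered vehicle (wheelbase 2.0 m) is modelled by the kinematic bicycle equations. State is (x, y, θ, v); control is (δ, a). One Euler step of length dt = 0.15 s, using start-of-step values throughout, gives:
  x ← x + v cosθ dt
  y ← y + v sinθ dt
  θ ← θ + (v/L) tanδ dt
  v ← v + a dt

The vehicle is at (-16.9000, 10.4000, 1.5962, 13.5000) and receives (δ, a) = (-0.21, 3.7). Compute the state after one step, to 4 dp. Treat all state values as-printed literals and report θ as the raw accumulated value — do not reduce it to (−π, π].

(-16.9514, 12.4243, 1.3804, 14.0550)

x' = -16.9000 + 13.5000·cos(1.5962)·0.15 = -16.9514
y' = 10.4000 + 13.5000·sin(1.5962)·0.15 = 12.4243
θ' = 1.5962 + (13.5000/2.0)·tan(-0.21)·0.15 = 1.3804
v' = 13.5000 + 3.7000·0.15 = 14.0550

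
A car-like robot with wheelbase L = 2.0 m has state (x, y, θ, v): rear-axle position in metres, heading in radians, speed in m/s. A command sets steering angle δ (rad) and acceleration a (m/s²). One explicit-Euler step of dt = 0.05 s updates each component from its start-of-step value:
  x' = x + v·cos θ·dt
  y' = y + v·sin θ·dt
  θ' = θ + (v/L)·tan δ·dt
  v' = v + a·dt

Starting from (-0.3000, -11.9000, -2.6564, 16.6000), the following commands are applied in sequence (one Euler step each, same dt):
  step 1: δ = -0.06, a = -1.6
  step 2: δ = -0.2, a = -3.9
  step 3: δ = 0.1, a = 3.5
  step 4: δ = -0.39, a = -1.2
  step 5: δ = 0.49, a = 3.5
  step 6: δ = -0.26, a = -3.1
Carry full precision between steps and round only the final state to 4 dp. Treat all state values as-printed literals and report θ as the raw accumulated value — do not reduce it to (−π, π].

(-4.8261, -13.8645, -2.7849, 16.4600)

after step 1 (δ=-0.06, a=-1.6): (-1.034206, -12.287094, -2.681330, 16.520000)
after step 2 (δ=-0.2, a=-3.9): (-1.774249, -12.653990, -2.765049, 16.325000)
after step 3 (δ=0.1, a=3.5): (-2.533313, -12.954132, -2.724100, 16.500000)
after step 4 (δ=-0.39, a=-1.2): (-3.287453, -13.288644, -2.893660, 16.440000)
after step 5 (δ=0.49, a=3.5): (-4.084317, -13.490363, -2.674438, 16.615000)
after step 6 (δ=-0.26, a=-3.1): (-4.826055, -13.864490, -2.784936, 16.460000)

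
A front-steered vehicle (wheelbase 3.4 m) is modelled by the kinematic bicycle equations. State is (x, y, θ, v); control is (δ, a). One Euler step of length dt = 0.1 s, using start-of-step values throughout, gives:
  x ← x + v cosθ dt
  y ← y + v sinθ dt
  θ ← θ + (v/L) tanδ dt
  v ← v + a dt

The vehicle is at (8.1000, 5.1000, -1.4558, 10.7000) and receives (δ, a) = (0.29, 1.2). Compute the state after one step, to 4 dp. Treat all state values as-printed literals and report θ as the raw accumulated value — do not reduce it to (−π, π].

x' = 8.1000 + 10.7000·cos(-1.4558)·0.1 = 8.2228
y' = 5.1000 + 10.7000·sin(-1.4558)·0.1 = 4.0371
θ' = -1.4558 + (10.7000/3.4)·tan(0.29)·0.1 = -1.3619
v' = 10.7000 + 1.2000·0.1 = 10.8200

(8.2228, 4.0371, -1.3619, 10.8200)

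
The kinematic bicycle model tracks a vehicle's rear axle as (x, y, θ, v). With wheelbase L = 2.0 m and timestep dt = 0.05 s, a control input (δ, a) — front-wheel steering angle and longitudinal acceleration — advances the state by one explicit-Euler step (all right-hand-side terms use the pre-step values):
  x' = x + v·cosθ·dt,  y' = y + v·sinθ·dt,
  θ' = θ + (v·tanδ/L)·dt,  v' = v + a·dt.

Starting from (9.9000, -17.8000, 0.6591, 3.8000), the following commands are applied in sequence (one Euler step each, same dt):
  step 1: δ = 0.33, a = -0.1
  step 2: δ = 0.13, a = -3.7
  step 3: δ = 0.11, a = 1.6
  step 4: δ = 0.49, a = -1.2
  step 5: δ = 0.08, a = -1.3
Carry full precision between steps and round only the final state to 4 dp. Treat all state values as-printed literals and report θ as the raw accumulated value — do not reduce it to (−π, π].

(10.6045, -17.1995, 0.7705, 3.5650)

after step 1 (δ=0.33, a=-0.1): (10.050203, -17.683643, 0.691640, 3.795000)
after step 2 (δ=0.13, a=-3.7): (10.196349, -17.562620, 0.704044, 3.610000)
after step 3 (δ=0.11, a=1.6): (10.333932, -17.445782, 0.714011, 3.690000)
after step 4 (δ=0.49, a=-1.2): (10.473366, -17.324958, 0.763216, 3.630000)
after step 5 (δ=0.08, a=-1.3): (10.604521, -17.199496, 0.770492, 3.565000)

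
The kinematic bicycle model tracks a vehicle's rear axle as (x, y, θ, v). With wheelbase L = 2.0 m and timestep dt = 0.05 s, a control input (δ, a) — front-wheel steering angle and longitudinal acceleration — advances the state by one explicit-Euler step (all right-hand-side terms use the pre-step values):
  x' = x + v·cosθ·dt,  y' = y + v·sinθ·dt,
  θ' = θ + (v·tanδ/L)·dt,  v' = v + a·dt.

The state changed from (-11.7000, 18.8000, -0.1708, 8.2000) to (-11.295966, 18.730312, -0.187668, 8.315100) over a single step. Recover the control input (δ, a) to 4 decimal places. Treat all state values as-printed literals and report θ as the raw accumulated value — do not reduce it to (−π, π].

a = (v'−v)/dt = (0.115100)/0.05 = 2.3020
Δθ = θ'−θ = -0.016868;  (v·dt/L) = 8.2000·0.05/2.0 = 0.205000
tan δ = Δθ·L/(v·dt) = -0.082283  →  δ = -0.0821

δ = -0.0821, a = 2.3020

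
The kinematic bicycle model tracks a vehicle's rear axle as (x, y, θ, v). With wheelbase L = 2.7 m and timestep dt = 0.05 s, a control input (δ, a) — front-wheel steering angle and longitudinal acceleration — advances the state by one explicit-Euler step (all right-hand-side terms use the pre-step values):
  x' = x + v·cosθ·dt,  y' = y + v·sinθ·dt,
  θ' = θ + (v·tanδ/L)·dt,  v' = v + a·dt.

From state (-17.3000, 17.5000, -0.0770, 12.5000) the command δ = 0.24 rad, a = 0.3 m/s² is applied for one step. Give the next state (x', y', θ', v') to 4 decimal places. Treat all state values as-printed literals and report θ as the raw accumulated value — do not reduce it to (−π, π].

x' = -17.3000 + 12.5000·cos(-0.0770)·0.05 = -16.6769
y' = 17.5000 + 12.5000·sin(-0.0770)·0.05 = 17.4519
θ' = -0.0770 + (12.5000/2.7)·tan(0.24)·0.05 = -0.0204
v' = 12.5000 + 0.3000·0.05 = 12.5150

(-16.6769, 17.4519, -0.0204, 12.5150)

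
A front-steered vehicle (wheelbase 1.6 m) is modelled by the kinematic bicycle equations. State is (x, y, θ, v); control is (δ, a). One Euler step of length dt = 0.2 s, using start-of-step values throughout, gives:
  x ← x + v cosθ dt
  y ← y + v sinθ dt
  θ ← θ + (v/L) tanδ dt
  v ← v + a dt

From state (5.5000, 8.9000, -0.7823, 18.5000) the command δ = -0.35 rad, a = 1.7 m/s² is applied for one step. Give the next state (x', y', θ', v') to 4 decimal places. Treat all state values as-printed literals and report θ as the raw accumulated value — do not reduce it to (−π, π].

x' = 5.5000 + 18.5000·cos(-0.7823)·0.2 = 8.1244
y' = 8.9000 + 18.5000·sin(-0.7823)·0.2 = 6.2918
θ' = -0.7823 + (18.5000/1.6)·tan(-0.35)·0.2 = -1.6264
v' = 18.5000 + 1.7000·0.2 = 18.8400

(8.1244, 6.2918, -1.6264, 18.8400)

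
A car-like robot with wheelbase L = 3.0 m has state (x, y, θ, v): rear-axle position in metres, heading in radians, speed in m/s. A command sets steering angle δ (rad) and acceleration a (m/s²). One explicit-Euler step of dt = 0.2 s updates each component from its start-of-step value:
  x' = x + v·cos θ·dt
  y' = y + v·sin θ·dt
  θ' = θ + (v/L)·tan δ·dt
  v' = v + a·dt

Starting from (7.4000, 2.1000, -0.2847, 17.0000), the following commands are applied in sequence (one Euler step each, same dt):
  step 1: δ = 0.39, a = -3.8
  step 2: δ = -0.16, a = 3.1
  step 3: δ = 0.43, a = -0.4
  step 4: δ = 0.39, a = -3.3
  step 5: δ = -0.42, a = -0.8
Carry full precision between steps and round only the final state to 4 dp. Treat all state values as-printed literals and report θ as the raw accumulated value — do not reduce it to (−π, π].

after step 1 (δ=0.39, a=-3.8): (10.663136, 1.145044, 0.181162, 16.240000)
after step 2 (δ=-0.16, a=3.1): (13.857983, 1.730245, 0.006442, 16.860000)
after step 3 (δ=0.43, a=-0.4): (17.229913, 1.751968, 0.521932, 16.780000)
after step 4 (δ=0.39, a=-3.3): (20.139087, 3.425121, 0.981766, 16.120000)
after step 5 (δ=-0.42, a=-0.8): (21.930197, 6.105811, 0.501849, 15.960000)

(21.9302, 6.1058, 0.5018, 15.9600)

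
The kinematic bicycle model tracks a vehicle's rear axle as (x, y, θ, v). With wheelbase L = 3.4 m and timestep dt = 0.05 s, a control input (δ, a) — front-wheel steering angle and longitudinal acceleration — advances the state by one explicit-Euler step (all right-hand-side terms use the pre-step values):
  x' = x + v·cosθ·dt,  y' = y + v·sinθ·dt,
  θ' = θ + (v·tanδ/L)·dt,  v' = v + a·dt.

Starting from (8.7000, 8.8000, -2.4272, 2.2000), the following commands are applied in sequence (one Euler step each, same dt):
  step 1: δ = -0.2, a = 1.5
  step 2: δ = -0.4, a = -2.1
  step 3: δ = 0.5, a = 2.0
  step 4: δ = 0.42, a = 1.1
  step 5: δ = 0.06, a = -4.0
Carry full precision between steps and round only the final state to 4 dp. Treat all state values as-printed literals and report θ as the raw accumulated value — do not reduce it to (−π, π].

(8.2741, 8.4333, -2.4135, 2.1250)

after step 1 (δ=-0.2, a=1.5): (8.616896, 8.727933, -2.433758, 2.275000)
after step 2 (δ=-0.4, a=-2.1): (8.530472, 8.653973, -2.447903, 2.170000)
after step 3 (δ=0.5, a=2.0): (8.447047, 8.584601, -2.430470, 2.270000)
after step 4 (δ=0.42, a=1.1): (8.361056, 8.510521, -2.415562, 2.325000)
after step 5 (δ=0.06, a=-4.0): (8.274123, 8.433342, -2.413508, 2.125000)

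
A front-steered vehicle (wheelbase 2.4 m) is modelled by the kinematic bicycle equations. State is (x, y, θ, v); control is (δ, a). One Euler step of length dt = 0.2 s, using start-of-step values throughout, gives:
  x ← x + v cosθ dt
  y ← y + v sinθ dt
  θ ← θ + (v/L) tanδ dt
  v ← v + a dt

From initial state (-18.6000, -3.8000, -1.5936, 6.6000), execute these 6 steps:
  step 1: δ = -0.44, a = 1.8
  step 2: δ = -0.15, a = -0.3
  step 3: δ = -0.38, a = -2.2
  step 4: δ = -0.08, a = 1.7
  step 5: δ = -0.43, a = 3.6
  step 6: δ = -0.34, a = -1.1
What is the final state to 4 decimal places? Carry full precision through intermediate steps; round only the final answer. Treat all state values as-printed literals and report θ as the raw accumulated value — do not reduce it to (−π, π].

after step 1 (δ=-0.44, a=1.8): (-18.630098, -5.119657, -1.852529, 6.960000)
after step 2 (δ=-0.15, a=-0.3): (-19.017103, -6.456777, -1.940188, 6.900000)
after step 3 (δ=-0.38, a=-2.2): (-19.515349, -7.743693, -2.169850, 6.460000)
after step 4 (δ=-0.08, a=1.7): (-20.243858, -8.810716, -2.213009, 6.800000)
after step 5 (δ=-0.43, a=3.6): (-21.058455, -9.899767, -2.472894, 7.520000)
after step 6 (δ=-0.34, a=-1.1): (-22.238537, -10.832195, -2.694569, 7.300000)

(-22.2385, -10.8322, -2.6946, 7.3000)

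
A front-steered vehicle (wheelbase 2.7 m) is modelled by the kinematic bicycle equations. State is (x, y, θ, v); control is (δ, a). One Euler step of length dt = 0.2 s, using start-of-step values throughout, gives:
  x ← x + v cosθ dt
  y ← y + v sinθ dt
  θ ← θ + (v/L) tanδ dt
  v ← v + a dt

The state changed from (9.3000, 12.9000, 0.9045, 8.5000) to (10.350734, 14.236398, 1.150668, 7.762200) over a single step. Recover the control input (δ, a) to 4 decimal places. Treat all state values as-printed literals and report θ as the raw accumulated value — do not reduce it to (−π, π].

δ = 0.3727, a = -3.6890

a = (v'−v)/dt = (-0.737800)/0.2 = -3.6890
Δθ = θ'−θ = 0.246168;  (v·dt/L) = 8.5000·0.2/2.7 = 0.629630
tan δ = Δθ·L/(v·dt) = 0.390973  →  δ = 0.3727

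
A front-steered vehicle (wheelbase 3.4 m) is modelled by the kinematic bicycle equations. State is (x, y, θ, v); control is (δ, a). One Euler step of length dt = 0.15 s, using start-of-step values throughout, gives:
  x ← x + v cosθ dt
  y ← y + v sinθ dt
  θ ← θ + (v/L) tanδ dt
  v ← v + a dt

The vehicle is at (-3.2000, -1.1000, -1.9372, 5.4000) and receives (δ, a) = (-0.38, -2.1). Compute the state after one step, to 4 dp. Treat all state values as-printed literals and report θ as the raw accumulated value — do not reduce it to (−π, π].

x' = -3.2000 + 5.4000·cos(-1.9372)·0.15 = -3.4902
y' = -1.1000 + 5.4000·sin(-1.9372)·0.15 = -1.8562
θ' = -1.9372 + (5.4000/3.4)·tan(-0.38)·0.15 = -2.0324
v' = 5.4000 − 2.1000·0.15 = 5.0850

(-3.4902, -1.8562, -2.0324, 5.0850)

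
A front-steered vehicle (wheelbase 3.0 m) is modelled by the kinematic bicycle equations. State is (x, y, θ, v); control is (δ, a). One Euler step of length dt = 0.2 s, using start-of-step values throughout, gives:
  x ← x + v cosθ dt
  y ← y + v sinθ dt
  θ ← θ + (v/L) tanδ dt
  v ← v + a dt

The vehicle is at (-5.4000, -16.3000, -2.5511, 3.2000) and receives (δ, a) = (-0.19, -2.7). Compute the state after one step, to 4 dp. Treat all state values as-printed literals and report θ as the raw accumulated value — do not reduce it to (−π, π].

(-5.9316, -16.6563, -2.5921, 2.6600)

x' = -5.4000 + 3.2000·cos(-2.5511)·0.2 = -5.9316
y' = -16.3000 + 3.2000·sin(-2.5511)·0.2 = -16.6563
θ' = -2.5511 + (3.2000/3.0)·tan(-0.19)·0.2 = -2.5921
v' = 3.2000 − 2.7000·0.2 = 2.6600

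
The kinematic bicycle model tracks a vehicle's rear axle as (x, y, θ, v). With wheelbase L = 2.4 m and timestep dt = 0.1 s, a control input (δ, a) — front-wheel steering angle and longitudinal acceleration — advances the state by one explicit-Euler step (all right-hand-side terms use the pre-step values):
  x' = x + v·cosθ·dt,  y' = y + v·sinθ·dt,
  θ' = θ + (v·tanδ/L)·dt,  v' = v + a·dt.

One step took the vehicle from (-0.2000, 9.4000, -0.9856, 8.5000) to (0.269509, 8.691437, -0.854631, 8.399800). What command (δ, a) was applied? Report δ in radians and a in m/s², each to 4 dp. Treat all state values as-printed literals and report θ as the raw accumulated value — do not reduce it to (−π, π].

δ = 0.3542, a = -1.0020

a = (v'−v)/dt = (-0.100200)/0.1 = -1.0020
Δθ = θ'−θ = 0.130969;  (v·dt/L) = 8.5000·0.1/2.4 = 0.354167
tan δ = Δθ·L/(v·dt) = 0.369795  →  δ = 0.3542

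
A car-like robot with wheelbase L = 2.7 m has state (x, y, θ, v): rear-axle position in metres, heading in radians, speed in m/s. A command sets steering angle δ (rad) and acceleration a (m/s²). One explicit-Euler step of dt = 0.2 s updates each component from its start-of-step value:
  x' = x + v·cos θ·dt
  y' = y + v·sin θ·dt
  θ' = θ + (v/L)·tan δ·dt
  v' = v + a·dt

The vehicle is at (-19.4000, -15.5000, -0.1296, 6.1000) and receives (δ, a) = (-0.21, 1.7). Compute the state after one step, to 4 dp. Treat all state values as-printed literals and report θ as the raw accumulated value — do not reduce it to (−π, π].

(-18.1902, -15.6577, -0.2259, 6.4400)

x' = -19.4000 + 6.1000·cos(-0.1296)·0.2 = -18.1902
y' = -15.5000 + 6.1000·sin(-0.1296)·0.2 = -15.6577
θ' = -0.1296 + (6.1000/2.7)·tan(-0.21)·0.2 = -0.2259
v' = 6.1000 + 1.7000·0.2 = 6.4400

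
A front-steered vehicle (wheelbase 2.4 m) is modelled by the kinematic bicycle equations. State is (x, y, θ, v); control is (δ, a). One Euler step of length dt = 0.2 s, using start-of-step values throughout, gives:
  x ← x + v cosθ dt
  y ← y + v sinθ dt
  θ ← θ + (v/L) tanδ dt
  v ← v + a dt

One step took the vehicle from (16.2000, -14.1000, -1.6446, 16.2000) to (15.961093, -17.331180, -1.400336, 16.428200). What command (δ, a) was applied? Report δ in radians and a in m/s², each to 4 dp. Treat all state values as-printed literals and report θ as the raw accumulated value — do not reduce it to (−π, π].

δ = 0.1790, a = 1.1410

a = (v'−v)/dt = (0.228200)/0.2 = 1.1410
Δθ = θ'−θ = 0.244264;  (v·dt/L) = 16.2000·0.2/2.4 = 1.350000
tan δ = Δθ·L/(v·dt) = 0.180936  →  δ = 0.1790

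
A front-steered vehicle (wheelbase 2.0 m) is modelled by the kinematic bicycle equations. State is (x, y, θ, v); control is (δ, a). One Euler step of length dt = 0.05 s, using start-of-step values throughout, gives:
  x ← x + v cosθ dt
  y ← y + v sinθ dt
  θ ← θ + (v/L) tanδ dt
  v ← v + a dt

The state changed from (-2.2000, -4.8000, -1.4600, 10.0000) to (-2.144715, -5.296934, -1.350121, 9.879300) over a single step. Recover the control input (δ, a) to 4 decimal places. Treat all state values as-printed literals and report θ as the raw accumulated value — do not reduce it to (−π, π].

a = (v'−v)/dt = (-0.120700)/0.05 = -2.4140
Δθ = θ'−θ = 0.109879;  (v·dt/L) = 10.0000·0.05/2.0 = 0.250000
tan δ = Δθ·L/(v·dt) = 0.439516  →  δ = 0.4141

δ = 0.4141, a = -2.4140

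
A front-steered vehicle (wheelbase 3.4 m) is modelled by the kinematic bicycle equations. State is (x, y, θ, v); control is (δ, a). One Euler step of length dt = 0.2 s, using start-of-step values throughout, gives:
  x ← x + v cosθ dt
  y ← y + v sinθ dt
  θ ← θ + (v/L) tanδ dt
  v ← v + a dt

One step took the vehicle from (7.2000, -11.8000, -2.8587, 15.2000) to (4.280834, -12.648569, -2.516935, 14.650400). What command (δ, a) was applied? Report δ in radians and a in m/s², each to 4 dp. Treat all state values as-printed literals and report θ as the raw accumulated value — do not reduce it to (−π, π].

a = (v'−v)/dt = (-0.549600)/0.2 = -2.7480
Δθ = θ'−θ = 0.341765;  (v·dt/L) = 15.2000·0.2/3.4 = 0.894118
tan δ = Δθ·L/(v·dt) = 0.382237  →  δ = 0.3651

δ = 0.3651, a = -2.7480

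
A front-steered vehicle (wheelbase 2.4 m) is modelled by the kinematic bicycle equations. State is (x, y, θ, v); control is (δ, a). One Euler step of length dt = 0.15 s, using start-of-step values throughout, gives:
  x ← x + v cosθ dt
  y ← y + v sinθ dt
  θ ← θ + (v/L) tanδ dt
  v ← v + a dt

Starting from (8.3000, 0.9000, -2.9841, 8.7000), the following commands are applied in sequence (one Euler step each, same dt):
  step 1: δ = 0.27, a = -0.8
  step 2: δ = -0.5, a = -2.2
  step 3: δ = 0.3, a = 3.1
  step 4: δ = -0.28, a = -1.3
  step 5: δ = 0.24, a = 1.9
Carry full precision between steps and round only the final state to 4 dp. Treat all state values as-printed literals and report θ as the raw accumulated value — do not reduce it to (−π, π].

after step 1 (δ=0.27, a=-0.8): (7.011151, 0.695321, -2.833613, 8.580000)
after step 2 (δ=-0.5, a=-2.2): (5.784707, 0.305187, -3.126567, 8.250000)
after step 3 (δ=0.3, a=3.1): (4.547347, 0.286594, -2.967066, 8.715000)
after step 4 (δ=-0.28, a=-1.3): (3.259956, 0.059600, -3.123693, 8.520000)
after step 5 (δ=0.24, a=1.9): (1.982160, 0.036726, -2.993382, 8.805000)

(1.9822, 0.0367, -2.9934, 8.8050)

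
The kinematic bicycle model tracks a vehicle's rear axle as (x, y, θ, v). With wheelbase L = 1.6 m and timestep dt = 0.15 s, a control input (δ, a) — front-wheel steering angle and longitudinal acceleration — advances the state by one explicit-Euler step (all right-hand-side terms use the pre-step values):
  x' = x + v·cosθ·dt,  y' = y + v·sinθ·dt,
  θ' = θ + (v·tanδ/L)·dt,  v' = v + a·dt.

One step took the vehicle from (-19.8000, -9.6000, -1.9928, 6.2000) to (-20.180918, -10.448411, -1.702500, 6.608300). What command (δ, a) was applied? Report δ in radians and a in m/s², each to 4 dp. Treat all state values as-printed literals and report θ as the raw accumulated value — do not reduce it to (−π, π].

a = (v'−v)/dt = (0.408300)/0.15 = 2.7220
Δθ = θ'−θ = 0.290300;  (v·dt/L) = 6.2000·0.15/1.6 = 0.581250
tan δ = Δθ·L/(v·dt) = 0.499441  →  δ = 0.4632

δ = 0.4632, a = 2.7220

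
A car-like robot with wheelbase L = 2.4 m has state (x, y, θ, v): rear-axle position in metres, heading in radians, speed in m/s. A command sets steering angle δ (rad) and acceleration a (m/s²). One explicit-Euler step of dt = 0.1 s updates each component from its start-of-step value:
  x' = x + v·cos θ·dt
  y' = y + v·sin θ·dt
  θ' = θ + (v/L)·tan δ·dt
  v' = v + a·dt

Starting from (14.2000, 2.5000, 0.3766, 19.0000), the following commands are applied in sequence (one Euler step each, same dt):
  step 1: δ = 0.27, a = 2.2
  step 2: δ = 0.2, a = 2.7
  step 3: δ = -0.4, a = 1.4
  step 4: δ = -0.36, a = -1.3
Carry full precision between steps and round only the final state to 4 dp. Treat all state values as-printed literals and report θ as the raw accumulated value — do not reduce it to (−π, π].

(20.7697, 6.4080, 0.1068, 19.5000)

after step 1 (δ=0.27, a=2.2): (15.966849, 3.198746, 0.595700, 19.220000)
after step 2 (δ=0.2, a=2.7): (17.557795, 4.277158, 0.758037, 19.490000)
after step 3 (δ=-0.4, a=1.4): (18.973134, 5.617090, 0.414694, 19.630000)
after step 4 (δ=-0.36, a=-1.3): (20.769749, 6.408002, 0.106828, 19.500000)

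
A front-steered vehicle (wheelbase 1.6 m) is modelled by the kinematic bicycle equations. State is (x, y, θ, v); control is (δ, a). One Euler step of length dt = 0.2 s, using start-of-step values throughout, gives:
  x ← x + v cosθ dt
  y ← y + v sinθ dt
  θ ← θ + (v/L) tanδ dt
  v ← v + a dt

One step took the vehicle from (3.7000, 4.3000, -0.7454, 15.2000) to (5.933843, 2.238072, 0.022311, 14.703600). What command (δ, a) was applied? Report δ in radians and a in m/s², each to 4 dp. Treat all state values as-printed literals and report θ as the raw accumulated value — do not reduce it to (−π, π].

a = (v'−v)/dt = (-0.496400)/0.2 = -2.4820
Δθ = θ'−θ = 0.767711;  (v·dt/L) = 15.2000·0.2/1.6 = 1.900000
tan δ = Δθ·L/(v·dt) = 0.404058  →  δ = 0.3840

δ = 0.3840, a = -2.4820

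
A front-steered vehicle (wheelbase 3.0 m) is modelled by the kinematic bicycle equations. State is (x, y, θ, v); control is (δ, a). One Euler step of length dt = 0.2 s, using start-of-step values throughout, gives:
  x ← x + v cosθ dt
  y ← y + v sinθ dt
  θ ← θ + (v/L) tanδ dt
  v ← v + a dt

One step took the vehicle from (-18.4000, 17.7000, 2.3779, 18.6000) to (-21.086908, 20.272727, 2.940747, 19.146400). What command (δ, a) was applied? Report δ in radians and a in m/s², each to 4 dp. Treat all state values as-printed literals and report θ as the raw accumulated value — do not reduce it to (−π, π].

a = (v'−v)/dt = (0.546400)/0.2 = 2.7320
Δθ = θ'−θ = 0.562847;  (v·dt/L) = 18.6000·0.2/3.0 = 1.240000
tan δ = Δθ·L/(v·dt) = 0.453909  →  δ = 0.4261

δ = 0.4261, a = 2.7320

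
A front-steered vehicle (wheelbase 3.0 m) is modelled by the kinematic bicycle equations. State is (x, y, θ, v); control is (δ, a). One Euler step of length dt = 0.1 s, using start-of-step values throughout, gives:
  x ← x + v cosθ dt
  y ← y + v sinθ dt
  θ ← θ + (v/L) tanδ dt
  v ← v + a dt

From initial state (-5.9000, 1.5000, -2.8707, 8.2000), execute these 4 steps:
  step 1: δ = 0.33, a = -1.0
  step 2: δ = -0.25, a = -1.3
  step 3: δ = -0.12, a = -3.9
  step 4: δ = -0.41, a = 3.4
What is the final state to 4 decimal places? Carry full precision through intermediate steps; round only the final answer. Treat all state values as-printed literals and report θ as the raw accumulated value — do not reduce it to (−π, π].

(-8.9411, 0.5622, -2.9879, 7.9200)

after step 1 (δ=0.33, a=-1.0): (-6.690097, 1.280575, -2.777077, 8.100000)
after step 2 (δ=-0.25, a=-1.3): (-7.446877, 0.991812, -2.846019, 7.970000)
after step 3 (δ=-0.12, a=-3.9): (-8.209315, 0.759655, -2.878053, 7.580000)
after step 4 (δ=-0.41, a=3.4): (-8.941144, 0.562196, -2.987870, 7.920000)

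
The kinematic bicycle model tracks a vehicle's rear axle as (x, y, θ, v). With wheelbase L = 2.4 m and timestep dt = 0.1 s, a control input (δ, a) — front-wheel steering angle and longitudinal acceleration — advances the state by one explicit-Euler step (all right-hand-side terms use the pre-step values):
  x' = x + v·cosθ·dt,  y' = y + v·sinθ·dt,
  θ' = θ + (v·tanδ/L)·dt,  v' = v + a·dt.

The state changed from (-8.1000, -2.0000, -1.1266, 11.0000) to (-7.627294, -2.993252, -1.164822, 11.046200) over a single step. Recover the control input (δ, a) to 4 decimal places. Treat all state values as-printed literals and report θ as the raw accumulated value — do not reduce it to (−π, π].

a = (v'−v)/dt = (0.046200)/0.1 = 0.4620
Δθ = θ'−θ = -0.038222;  (v·dt/L) = 11.0000·0.1/2.4 = 0.458333
tan δ = Δθ·L/(v·dt) = -0.083393  →  δ = -0.0832

δ = -0.0832, a = 0.4620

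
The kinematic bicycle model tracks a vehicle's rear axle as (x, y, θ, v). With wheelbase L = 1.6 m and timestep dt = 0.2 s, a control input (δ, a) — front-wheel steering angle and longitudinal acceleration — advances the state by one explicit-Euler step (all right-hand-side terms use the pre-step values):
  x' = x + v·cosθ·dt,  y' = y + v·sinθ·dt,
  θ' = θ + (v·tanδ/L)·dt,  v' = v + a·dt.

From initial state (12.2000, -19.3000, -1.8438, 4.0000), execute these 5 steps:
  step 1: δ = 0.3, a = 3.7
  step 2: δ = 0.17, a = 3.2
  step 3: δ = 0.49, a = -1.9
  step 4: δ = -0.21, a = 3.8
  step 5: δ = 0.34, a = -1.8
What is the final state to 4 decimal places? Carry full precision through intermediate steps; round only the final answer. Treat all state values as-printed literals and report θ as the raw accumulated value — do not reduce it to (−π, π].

(12.4288, -24.1566, -1.1072, 5.4000)

after step 1 (δ=0.3, a=3.7): (11.984300, -20.070372, -1.689132, 4.740000)
after step 2 (δ=0.17, a=3.2): (11.872379, -21.011742, -1.587425, 5.380000)
after step 3 (δ=0.49, a=-1.9): (11.854488, -22.087594, -1.228722, 5.000000)
after step 4 (δ=-0.21, a=3.8): (12.189930, -23.029654, -1.361936, 5.760000)
after step 5 (δ=0.34, a=-1.8): (12.428792, -24.156619, -1.107245, 5.400000)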